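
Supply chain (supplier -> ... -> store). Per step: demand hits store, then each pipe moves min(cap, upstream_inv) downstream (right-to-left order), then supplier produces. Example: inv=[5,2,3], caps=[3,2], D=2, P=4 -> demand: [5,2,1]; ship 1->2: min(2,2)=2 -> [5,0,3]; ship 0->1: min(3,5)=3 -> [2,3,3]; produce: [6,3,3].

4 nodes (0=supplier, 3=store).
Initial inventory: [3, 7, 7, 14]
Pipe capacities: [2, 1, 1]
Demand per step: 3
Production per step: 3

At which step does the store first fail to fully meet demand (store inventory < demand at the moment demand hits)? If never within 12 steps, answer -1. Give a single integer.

Step 1: demand=3,sold=3 ship[2->3]=1 ship[1->2]=1 ship[0->1]=2 prod=3 -> [4 8 7 12]
Step 2: demand=3,sold=3 ship[2->3]=1 ship[1->2]=1 ship[0->1]=2 prod=3 -> [5 9 7 10]
Step 3: demand=3,sold=3 ship[2->3]=1 ship[1->2]=1 ship[0->1]=2 prod=3 -> [6 10 7 8]
Step 4: demand=3,sold=3 ship[2->3]=1 ship[1->2]=1 ship[0->1]=2 prod=3 -> [7 11 7 6]
Step 5: demand=3,sold=3 ship[2->3]=1 ship[1->2]=1 ship[0->1]=2 prod=3 -> [8 12 7 4]
Step 6: demand=3,sold=3 ship[2->3]=1 ship[1->2]=1 ship[0->1]=2 prod=3 -> [9 13 7 2]
Step 7: demand=3,sold=2 ship[2->3]=1 ship[1->2]=1 ship[0->1]=2 prod=3 -> [10 14 7 1]
Step 8: demand=3,sold=1 ship[2->3]=1 ship[1->2]=1 ship[0->1]=2 prod=3 -> [11 15 7 1]
Step 9: demand=3,sold=1 ship[2->3]=1 ship[1->2]=1 ship[0->1]=2 prod=3 -> [12 16 7 1]
Step 10: demand=3,sold=1 ship[2->3]=1 ship[1->2]=1 ship[0->1]=2 prod=3 -> [13 17 7 1]
Step 11: demand=3,sold=1 ship[2->3]=1 ship[1->2]=1 ship[0->1]=2 prod=3 -> [14 18 7 1]
Step 12: demand=3,sold=1 ship[2->3]=1 ship[1->2]=1 ship[0->1]=2 prod=3 -> [15 19 7 1]
First stockout at step 7

7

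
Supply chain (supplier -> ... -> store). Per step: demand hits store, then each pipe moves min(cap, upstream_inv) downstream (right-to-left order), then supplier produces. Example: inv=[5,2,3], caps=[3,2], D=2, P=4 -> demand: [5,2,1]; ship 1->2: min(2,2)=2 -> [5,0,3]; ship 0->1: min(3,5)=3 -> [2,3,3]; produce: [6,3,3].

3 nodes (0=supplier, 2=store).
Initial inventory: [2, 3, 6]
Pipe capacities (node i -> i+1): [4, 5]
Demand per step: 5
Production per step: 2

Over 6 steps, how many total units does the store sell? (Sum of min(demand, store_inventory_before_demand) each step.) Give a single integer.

Step 1: sold=5 (running total=5) -> [2 2 4]
Step 2: sold=4 (running total=9) -> [2 2 2]
Step 3: sold=2 (running total=11) -> [2 2 2]
Step 4: sold=2 (running total=13) -> [2 2 2]
Step 5: sold=2 (running total=15) -> [2 2 2]
Step 6: sold=2 (running total=17) -> [2 2 2]

Answer: 17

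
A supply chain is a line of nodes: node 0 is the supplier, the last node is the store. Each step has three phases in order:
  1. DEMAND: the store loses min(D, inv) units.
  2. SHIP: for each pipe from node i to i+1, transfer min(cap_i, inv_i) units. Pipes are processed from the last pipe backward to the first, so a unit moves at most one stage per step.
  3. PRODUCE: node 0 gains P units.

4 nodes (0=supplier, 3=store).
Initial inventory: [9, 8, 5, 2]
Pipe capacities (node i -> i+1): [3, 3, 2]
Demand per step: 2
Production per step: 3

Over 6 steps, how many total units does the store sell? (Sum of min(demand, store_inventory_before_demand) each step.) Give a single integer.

Answer: 12

Derivation:
Step 1: sold=2 (running total=2) -> [9 8 6 2]
Step 2: sold=2 (running total=4) -> [9 8 7 2]
Step 3: sold=2 (running total=6) -> [9 8 8 2]
Step 4: sold=2 (running total=8) -> [9 8 9 2]
Step 5: sold=2 (running total=10) -> [9 8 10 2]
Step 6: sold=2 (running total=12) -> [9 8 11 2]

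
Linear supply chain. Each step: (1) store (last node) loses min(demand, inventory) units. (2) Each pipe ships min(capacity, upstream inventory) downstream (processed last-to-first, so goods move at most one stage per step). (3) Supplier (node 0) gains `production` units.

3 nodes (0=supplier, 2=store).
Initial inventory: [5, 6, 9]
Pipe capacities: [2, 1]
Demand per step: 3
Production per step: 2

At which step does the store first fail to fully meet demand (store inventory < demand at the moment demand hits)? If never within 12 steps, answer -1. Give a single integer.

Step 1: demand=3,sold=3 ship[1->2]=1 ship[0->1]=2 prod=2 -> [5 7 7]
Step 2: demand=3,sold=3 ship[1->2]=1 ship[0->1]=2 prod=2 -> [5 8 5]
Step 3: demand=3,sold=3 ship[1->2]=1 ship[0->1]=2 prod=2 -> [5 9 3]
Step 4: demand=3,sold=3 ship[1->2]=1 ship[0->1]=2 prod=2 -> [5 10 1]
Step 5: demand=3,sold=1 ship[1->2]=1 ship[0->1]=2 prod=2 -> [5 11 1]
Step 6: demand=3,sold=1 ship[1->2]=1 ship[0->1]=2 prod=2 -> [5 12 1]
Step 7: demand=3,sold=1 ship[1->2]=1 ship[0->1]=2 prod=2 -> [5 13 1]
Step 8: demand=3,sold=1 ship[1->2]=1 ship[0->1]=2 prod=2 -> [5 14 1]
Step 9: demand=3,sold=1 ship[1->2]=1 ship[0->1]=2 prod=2 -> [5 15 1]
Step 10: demand=3,sold=1 ship[1->2]=1 ship[0->1]=2 prod=2 -> [5 16 1]
Step 11: demand=3,sold=1 ship[1->2]=1 ship[0->1]=2 prod=2 -> [5 17 1]
Step 12: demand=3,sold=1 ship[1->2]=1 ship[0->1]=2 prod=2 -> [5 18 1]
First stockout at step 5

5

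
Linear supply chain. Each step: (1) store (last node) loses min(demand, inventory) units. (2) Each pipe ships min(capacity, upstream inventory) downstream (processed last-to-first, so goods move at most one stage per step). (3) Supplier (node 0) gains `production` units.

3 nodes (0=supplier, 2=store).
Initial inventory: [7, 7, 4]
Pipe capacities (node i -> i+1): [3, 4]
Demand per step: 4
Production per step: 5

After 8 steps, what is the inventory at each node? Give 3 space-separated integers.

Step 1: demand=4,sold=4 ship[1->2]=4 ship[0->1]=3 prod=5 -> inv=[9 6 4]
Step 2: demand=4,sold=4 ship[1->2]=4 ship[0->1]=3 prod=5 -> inv=[11 5 4]
Step 3: demand=4,sold=4 ship[1->2]=4 ship[0->1]=3 prod=5 -> inv=[13 4 4]
Step 4: demand=4,sold=4 ship[1->2]=4 ship[0->1]=3 prod=5 -> inv=[15 3 4]
Step 5: demand=4,sold=4 ship[1->2]=3 ship[0->1]=3 prod=5 -> inv=[17 3 3]
Step 6: demand=4,sold=3 ship[1->2]=3 ship[0->1]=3 prod=5 -> inv=[19 3 3]
Step 7: demand=4,sold=3 ship[1->2]=3 ship[0->1]=3 prod=5 -> inv=[21 3 3]
Step 8: demand=4,sold=3 ship[1->2]=3 ship[0->1]=3 prod=5 -> inv=[23 3 3]

23 3 3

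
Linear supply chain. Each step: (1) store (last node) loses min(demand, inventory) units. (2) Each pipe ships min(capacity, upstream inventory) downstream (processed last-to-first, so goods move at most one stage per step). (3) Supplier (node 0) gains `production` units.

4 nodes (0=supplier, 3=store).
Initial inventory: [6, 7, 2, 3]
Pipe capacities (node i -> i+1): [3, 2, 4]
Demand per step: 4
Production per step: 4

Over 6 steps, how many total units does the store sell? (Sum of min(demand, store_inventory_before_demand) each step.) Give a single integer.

Step 1: sold=3 (running total=3) -> [7 8 2 2]
Step 2: sold=2 (running total=5) -> [8 9 2 2]
Step 3: sold=2 (running total=7) -> [9 10 2 2]
Step 4: sold=2 (running total=9) -> [10 11 2 2]
Step 5: sold=2 (running total=11) -> [11 12 2 2]
Step 6: sold=2 (running total=13) -> [12 13 2 2]

Answer: 13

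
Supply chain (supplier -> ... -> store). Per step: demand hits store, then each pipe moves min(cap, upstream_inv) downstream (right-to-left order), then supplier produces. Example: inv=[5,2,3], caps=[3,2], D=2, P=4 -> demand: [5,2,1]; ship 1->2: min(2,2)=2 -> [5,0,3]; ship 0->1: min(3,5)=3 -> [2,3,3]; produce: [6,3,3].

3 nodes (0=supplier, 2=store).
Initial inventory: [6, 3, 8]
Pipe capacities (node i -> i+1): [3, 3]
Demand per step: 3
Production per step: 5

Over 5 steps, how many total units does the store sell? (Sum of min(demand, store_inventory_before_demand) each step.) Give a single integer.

Step 1: sold=3 (running total=3) -> [8 3 8]
Step 2: sold=3 (running total=6) -> [10 3 8]
Step 3: sold=3 (running total=9) -> [12 3 8]
Step 4: sold=3 (running total=12) -> [14 3 8]
Step 5: sold=3 (running total=15) -> [16 3 8]

Answer: 15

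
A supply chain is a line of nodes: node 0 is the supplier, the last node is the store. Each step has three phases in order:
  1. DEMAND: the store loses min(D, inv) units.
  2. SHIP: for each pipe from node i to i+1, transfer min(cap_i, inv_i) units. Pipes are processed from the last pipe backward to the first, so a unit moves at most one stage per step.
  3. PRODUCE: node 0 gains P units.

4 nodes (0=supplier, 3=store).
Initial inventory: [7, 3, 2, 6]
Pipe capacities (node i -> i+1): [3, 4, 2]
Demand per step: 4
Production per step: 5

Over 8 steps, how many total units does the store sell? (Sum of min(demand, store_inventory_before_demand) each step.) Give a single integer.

Step 1: sold=4 (running total=4) -> [9 3 3 4]
Step 2: sold=4 (running total=8) -> [11 3 4 2]
Step 3: sold=2 (running total=10) -> [13 3 5 2]
Step 4: sold=2 (running total=12) -> [15 3 6 2]
Step 5: sold=2 (running total=14) -> [17 3 7 2]
Step 6: sold=2 (running total=16) -> [19 3 8 2]
Step 7: sold=2 (running total=18) -> [21 3 9 2]
Step 8: sold=2 (running total=20) -> [23 3 10 2]

Answer: 20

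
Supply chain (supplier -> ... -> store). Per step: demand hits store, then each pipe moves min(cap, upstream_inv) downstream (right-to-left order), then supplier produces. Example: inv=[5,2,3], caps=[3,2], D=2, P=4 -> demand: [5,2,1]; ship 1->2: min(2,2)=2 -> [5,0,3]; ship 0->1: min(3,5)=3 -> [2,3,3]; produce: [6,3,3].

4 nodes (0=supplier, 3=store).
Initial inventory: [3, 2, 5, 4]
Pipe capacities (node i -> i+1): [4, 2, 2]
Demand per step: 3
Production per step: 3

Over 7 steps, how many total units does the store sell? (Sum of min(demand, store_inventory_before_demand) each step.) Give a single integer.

Step 1: sold=3 (running total=3) -> [3 3 5 3]
Step 2: sold=3 (running total=6) -> [3 4 5 2]
Step 3: sold=2 (running total=8) -> [3 5 5 2]
Step 4: sold=2 (running total=10) -> [3 6 5 2]
Step 5: sold=2 (running total=12) -> [3 7 5 2]
Step 6: sold=2 (running total=14) -> [3 8 5 2]
Step 7: sold=2 (running total=16) -> [3 9 5 2]

Answer: 16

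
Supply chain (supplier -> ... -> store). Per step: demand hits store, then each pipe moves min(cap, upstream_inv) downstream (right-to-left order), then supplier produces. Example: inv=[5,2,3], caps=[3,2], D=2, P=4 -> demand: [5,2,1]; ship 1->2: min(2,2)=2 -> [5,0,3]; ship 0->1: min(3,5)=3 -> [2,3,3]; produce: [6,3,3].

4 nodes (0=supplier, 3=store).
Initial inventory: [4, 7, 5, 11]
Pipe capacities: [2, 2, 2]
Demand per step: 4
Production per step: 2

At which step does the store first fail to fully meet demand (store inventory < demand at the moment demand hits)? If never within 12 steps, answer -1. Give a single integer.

Step 1: demand=4,sold=4 ship[2->3]=2 ship[1->2]=2 ship[0->1]=2 prod=2 -> [4 7 5 9]
Step 2: demand=4,sold=4 ship[2->3]=2 ship[1->2]=2 ship[0->1]=2 prod=2 -> [4 7 5 7]
Step 3: demand=4,sold=4 ship[2->3]=2 ship[1->2]=2 ship[0->1]=2 prod=2 -> [4 7 5 5]
Step 4: demand=4,sold=4 ship[2->3]=2 ship[1->2]=2 ship[0->1]=2 prod=2 -> [4 7 5 3]
Step 5: demand=4,sold=3 ship[2->3]=2 ship[1->2]=2 ship[0->1]=2 prod=2 -> [4 7 5 2]
Step 6: demand=4,sold=2 ship[2->3]=2 ship[1->2]=2 ship[0->1]=2 prod=2 -> [4 7 5 2]
Step 7: demand=4,sold=2 ship[2->3]=2 ship[1->2]=2 ship[0->1]=2 prod=2 -> [4 7 5 2]
Step 8: demand=4,sold=2 ship[2->3]=2 ship[1->2]=2 ship[0->1]=2 prod=2 -> [4 7 5 2]
Step 9: demand=4,sold=2 ship[2->3]=2 ship[1->2]=2 ship[0->1]=2 prod=2 -> [4 7 5 2]
Step 10: demand=4,sold=2 ship[2->3]=2 ship[1->2]=2 ship[0->1]=2 prod=2 -> [4 7 5 2]
Step 11: demand=4,sold=2 ship[2->3]=2 ship[1->2]=2 ship[0->1]=2 prod=2 -> [4 7 5 2]
Step 12: demand=4,sold=2 ship[2->3]=2 ship[1->2]=2 ship[0->1]=2 prod=2 -> [4 7 5 2]
First stockout at step 5

5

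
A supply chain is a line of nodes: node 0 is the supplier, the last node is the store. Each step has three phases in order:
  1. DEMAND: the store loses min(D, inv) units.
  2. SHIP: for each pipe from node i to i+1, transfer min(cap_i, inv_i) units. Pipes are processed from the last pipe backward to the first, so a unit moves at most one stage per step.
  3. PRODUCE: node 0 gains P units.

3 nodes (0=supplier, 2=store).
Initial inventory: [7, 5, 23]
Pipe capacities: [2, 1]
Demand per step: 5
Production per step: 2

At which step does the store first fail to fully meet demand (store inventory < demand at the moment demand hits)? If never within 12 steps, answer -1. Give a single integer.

Step 1: demand=5,sold=5 ship[1->2]=1 ship[0->1]=2 prod=2 -> [7 6 19]
Step 2: demand=5,sold=5 ship[1->2]=1 ship[0->1]=2 prod=2 -> [7 7 15]
Step 3: demand=5,sold=5 ship[1->2]=1 ship[0->1]=2 prod=2 -> [7 8 11]
Step 4: demand=5,sold=5 ship[1->2]=1 ship[0->1]=2 prod=2 -> [7 9 7]
Step 5: demand=5,sold=5 ship[1->2]=1 ship[0->1]=2 prod=2 -> [7 10 3]
Step 6: demand=5,sold=3 ship[1->2]=1 ship[0->1]=2 prod=2 -> [7 11 1]
Step 7: demand=5,sold=1 ship[1->2]=1 ship[0->1]=2 prod=2 -> [7 12 1]
Step 8: demand=5,sold=1 ship[1->2]=1 ship[0->1]=2 prod=2 -> [7 13 1]
Step 9: demand=5,sold=1 ship[1->2]=1 ship[0->1]=2 prod=2 -> [7 14 1]
Step 10: demand=5,sold=1 ship[1->2]=1 ship[0->1]=2 prod=2 -> [7 15 1]
Step 11: demand=5,sold=1 ship[1->2]=1 ship[0->1]=2 prod=2 -> [7 16 1]
Step 12: demand=5,sold=1 ship[1->2]=1 ship[0->1]=2 prod=2 -> [7 17 1]
First stockout at step 6

6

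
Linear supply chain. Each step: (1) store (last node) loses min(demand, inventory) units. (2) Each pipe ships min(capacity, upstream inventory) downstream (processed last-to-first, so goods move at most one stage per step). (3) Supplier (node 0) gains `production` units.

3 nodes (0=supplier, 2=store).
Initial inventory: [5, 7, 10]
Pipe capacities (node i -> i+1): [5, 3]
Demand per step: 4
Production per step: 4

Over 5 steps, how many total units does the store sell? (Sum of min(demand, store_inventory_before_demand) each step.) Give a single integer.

Step 1: sold=4 (running total=4) -> [4 9 9]
Step 2: sold=4 (running total=8) -> [4 10 8]
Step 3: sold=4 (running total=12) -> [4 11 7]
Step 4: sold=4 (running total=16) -> [4 12 6]
Step 5: sold=4 (running total=20) -> [4 13 5]

Answer: 20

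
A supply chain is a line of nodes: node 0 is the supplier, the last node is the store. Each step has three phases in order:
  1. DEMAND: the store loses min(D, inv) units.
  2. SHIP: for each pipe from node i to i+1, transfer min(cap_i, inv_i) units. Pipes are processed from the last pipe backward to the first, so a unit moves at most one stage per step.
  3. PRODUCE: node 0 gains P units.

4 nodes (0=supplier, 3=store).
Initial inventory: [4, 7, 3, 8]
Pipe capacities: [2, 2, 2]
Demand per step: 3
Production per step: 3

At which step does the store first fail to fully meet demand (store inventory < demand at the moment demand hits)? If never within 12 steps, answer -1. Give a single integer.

Step 1: demand=3,sold=3 ship[2->3]=2 ship[1->2]=2 ship[0->1]=2 prod=3 -> [5 7 3 7]
Step 2: demand=3,sold=3 ship[2->3]=2 ship[1->2]=2 ship[0->1]=2 prod=3 -> [6 7 3 6]
Step 3: demand=3,sold=3 ship[2->3]=2 ship[1->2]=2 ship[0->1]=2 prod=3 -> [7 7 3 5]
Step 4: demand=3,sold=3 ship[2->3]=2 ship[1->2]=2 ship[0->1]=2 prod=3 -> [8 7 3 4]
Step 5: demand=3,sold=3 ship[2->3]=2 ship[1->2]=2 ship[0->1]=2 prod=3 -> [9 7 3 3]
Step 6: demand=3,sold=3 ship[2->3]=2 ship[1->2]=2 ship[0->1]=2 prod=3 -> [10 7 3 2]
Step 7: demand=3,sold=2 ship[2->3]=2 ship[1->2]=2 ship[0->1]=2 prod=3 -> [11 7 3 2]
Step 8: demand=3,sold=2 ship[2->3]=2 ship[1->2]=2 ship[0->1]=2 prod=3 -> [12 7 3 2]
Step 9: demand=3,sold=2 ship[2->3]=2 ship[1->2]=2 ship[0->1]=2 prod=3 -> [13 7 3 2]
Step 10: demand=3,sold=2 ship[2->3]=2 ship[1->2]=2 ship[0->1]=2 prod=3 -> [14 7 3 2]
Step 11: demand=3,sold=2 ship[2->3]=2 ship[1->2]=2 ship[0->1]=2 prod=3 -> [15 7 3 2]
Step 12: demand=3,sold=2 ship[2->3]=2 ship[1->2]=2 ship[0->1]=2 prod=3 -> [16 7 3 2]
First stockout at step 7

7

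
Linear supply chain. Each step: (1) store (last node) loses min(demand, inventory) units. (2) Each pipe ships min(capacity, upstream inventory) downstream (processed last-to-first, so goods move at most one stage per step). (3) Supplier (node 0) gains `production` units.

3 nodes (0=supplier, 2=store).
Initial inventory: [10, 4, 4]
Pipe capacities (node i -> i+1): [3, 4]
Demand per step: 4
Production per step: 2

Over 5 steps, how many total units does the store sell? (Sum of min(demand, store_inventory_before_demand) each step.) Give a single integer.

Step 1: sold=4 (running total=4) -> [9 3 4]
Step 2: sold=4 (running total=8) -> [8 3 3]
Step 3: sold=3 (running total=11) -> [7 3 3]
Step 4: sold=3 (running total=14) -> [6 3 3]
Step 5: sold=3 (running total=17) -> [5 3 3]

Answer: 17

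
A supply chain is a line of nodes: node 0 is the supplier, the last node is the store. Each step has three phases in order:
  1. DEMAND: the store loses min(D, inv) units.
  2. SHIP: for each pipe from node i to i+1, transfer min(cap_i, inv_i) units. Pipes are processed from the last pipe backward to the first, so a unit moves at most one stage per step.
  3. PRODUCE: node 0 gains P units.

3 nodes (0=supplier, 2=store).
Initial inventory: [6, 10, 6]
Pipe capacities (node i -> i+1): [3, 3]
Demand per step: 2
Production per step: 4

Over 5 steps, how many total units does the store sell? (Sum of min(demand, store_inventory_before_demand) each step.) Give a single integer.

Answer: 10

Derivation:
Step 1: sold=2 (running total=2) -> [7 10 7]
Step 2: sold=2 (running total=4) -> [8 10 8]
Step 3: sold=2 (running total=6) -> [9 10 9]
Step 4: sold=2 (running total=8) -> [10 10 10]
Step 5: sold=2 (running total=10) -> [11 10 11]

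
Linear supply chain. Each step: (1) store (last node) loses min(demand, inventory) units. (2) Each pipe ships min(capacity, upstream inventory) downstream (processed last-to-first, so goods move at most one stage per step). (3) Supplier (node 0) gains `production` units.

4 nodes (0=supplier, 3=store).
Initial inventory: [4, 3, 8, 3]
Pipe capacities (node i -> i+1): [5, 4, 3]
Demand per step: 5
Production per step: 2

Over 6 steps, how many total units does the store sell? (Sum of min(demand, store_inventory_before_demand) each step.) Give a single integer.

Answer: 18

Derivation:
Step 1: sold=3 (running total=3) -> [2 4 8 3]
Step 2: sold=3 (running total=6) -> [2 2 9 3]
Step 3: sold=3 (running total=9) -> [2 2 8 3]
Step 4: sold=3 (running total=12) -> [2 2 7 3]
Step 5: sold=3 (running total=15) -> [2 2 6 3]
Step 6: sold=3 (running total=18) -> [2 2 5 3]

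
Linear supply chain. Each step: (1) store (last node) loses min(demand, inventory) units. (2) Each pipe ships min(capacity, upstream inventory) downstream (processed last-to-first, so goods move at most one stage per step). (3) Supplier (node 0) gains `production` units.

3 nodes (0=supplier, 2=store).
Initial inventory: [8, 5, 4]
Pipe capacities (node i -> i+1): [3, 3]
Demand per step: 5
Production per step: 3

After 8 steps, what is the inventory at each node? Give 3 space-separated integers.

Step 1: demand=5,sold=4 ship[1->2]=3 ship[0->1]=3 prod=3 -> inv=[8 5 3]
Step 2: demand=5,sold=3 ship[1->2]=3 ship[0->1]=3 prod=3 -> inv=[8 5 3]
Step 3: demand=5,sold=3 ship[1->2]=3 ship[0->1]=3 prod=3 -> inv=[8 5 3]
Step 4: demand=5,sold=3 ship[1->2]=3 ship[0->1]=3 prod=3 -> inv=[8 5 3]
Step 5: demand=5,sold=3 ship[1->2]=3 ship[0->1]=3 prod=3 -> inv=[8 5 3]
Step 6: demand=5,sold=3 ship[1->2]=3 ship[0->1]=3 prod=3 -> inv=[8 5 3]
Step 7: demand=5,sold=3 ship[1->2]=3 ship[0->1]=3 prod=3 -> inv=[8 5 3]
Step 8: demand=5,sold=3 ship[1->2]=3 ship[0->1]=3 prod=3 -> inv=[8 5 3]

8 5 3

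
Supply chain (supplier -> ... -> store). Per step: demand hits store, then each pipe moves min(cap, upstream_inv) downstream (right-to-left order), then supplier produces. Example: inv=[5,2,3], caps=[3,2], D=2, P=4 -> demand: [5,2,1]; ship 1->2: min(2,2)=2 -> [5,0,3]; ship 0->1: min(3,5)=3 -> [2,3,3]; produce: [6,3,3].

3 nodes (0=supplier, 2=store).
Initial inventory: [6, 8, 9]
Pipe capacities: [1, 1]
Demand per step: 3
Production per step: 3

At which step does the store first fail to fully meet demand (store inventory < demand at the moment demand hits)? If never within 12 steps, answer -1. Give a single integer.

Step 1: demand=3,sold=3 ship[1->2]=1 ship[0->1]=1 prod=3 -> [8 8 7]
Step 2: demand=3,sold=3 ship[1->2]=1 ship[0->1]=1 prod=3 -> [10 8 5]
Step 3: demand=3,sold=3 ship[1->2]=1 ship[0->1]=1 prod=3 -> [12 8 3]
Step 4: demand=3,sold=3 ship[1->2]=1 ship[0->1]=1 prod=3 -> [14 8 1]
Step 5: demand=3,sold=1 ship[1->2]=1 ship[0->1]=1 prod=3 -> [16 8 1]
Step 6: demand=3,sold=1 ship[1->2]=1 ship[0->1]=1 prod=3 -> [18 8 1]
Step 7: demand=3,sold=1 ship[1->2]=1 ship[0->1]=1 prod=3 -> [20 8 1]
Step 8: demand=3,sold=1 ship[1->2]=1 ship[0->1]=1 prod=3 -> [22 8 1]
Step 9: demand=3,sold=1 ship[1->2]=1 ship[0->1]=1 prod=3 -> [24 8 1]
Step 10: demand=3,sold=1 ship[1->2]=1 ship[0->1]=1 prod=3 -> [26 8 1]
Step 11: demand=3,sold=1 ship[1->2]=1 ship[0->1]=1 prod=3 -> [28 8 1]
Step 12: demand=3,sold=1 ship[1->2]=1 ship[0->1]=1 prod=3 -> [30 8 1]
First stockout at step 5

5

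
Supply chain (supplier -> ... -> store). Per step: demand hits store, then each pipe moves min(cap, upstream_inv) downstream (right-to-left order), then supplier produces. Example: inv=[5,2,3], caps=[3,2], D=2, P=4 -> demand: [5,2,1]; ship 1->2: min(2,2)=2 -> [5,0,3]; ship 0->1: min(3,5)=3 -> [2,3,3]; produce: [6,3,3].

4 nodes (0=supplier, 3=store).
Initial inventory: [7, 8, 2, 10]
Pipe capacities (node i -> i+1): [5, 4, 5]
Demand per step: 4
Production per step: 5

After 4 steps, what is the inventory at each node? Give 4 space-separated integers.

Step 1: demand=4,sold=4 ship[2->3]=2 ship[1->2]=4 ship[0->1]=5 prod=5 -> inv=[7 9 4 8]
Step 2: demand=4,sold=4 ship[2->3]=4 ship[1->2]=4 ship[0->1]=5 prod=5 -> inv=[7 10 4 8]
Step 3: demand=4,sold=4 ship[2->3]=4 ship[1->2]=4 ship[0->1]=5 prod=5 -> inv=[7 11 4 8]
Step 4: demand=4,sold=4 ship[2->3]=4 ship[1->2]=4 ship[0->1]=5 prod=5 -> inv=[7 12 4 8]

7 12 4 8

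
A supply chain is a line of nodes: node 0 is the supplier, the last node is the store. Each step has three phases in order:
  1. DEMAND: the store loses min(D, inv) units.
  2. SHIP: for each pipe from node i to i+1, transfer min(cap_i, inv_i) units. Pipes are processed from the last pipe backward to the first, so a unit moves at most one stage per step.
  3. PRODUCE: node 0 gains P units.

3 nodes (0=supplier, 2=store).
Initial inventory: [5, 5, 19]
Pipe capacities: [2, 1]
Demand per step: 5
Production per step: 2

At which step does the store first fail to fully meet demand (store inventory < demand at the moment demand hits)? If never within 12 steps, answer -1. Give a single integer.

Step 1: demand=5,sold=5 ship[1->2]=1 ship[0->1]=2 prod=2 -> [5 6 15]
Step 2: demand=5,sold=5 ship[1->2]=1 ship[0->1]=2 prod=2 -> [5 7 11]
Step 3: demand=5,sold=5 ship[1->2]=1 ship[0->1]=2 prod=2 -> [5 8 7]
Step 4: demand=5,sold=5 ship[1->2]=1 ship[0->1]=2 prod=2 -> [5 9 3]
Step 5: demand=5,sold=3 ship[1->2]=1 ship[0->1]=2 prod=2 -> [5 10 1]
Step 6: demand=5,sold=1 ship[1->2]=1 ship[0->1]=2 prod=2 -> [5 11 1]
Step 7: demand=5,sold=1 ship[1->2]=1 ship[0->1]=2 prod=2 -> [5 12 1]
Step 8: demand=5,sold=1 ship[1->2]=1 ship[0->1]=2 prod=2 -> [5 13 1]
Step 9: demand=5,sold=1 ship[1->2]=1 ship[0->1]=2 prod=2 -> [5 14 1]
Step 10: demand=5,sold=1 ship[1->2]=1 ship[0->1]=2 prod=2 -> [5 15 1]
Step 11: demand=5,sold=1 ship[1->2]=1 ship[0->1]=2 prod=2 -> [5 16 1]
Step 12: demand=5,sold=1 ship[1->2]=1 ship[0->1]=2 prod=2 -> [5 17 1]
First stockout at step 5

5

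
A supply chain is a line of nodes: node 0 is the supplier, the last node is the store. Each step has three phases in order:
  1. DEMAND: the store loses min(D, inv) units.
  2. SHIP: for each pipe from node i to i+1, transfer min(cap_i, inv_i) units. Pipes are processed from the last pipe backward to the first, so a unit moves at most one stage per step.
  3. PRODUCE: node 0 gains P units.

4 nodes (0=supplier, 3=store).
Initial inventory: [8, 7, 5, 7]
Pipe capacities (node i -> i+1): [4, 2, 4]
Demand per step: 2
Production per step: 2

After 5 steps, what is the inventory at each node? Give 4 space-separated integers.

Step 1: demand=2,sold=2 ship[2->3]=4 ship[1->2]=2 ship[0->1]=4 prod=2 -> inv=[6 9 3 9]
Step 2: demand=2,sold=2 ship[2->3]=3 ship[1->2]=2 ship[0->1]=4 prod=2 -> inv=[4 11 2 10]
Step 3: demand=2,sold=2 ship[2->3]=2 ship[1->2]=2 ship[0->1]=4 prod=2 -> inv=[2 13 2 10]
Step 4: demand=2,sold=2 ship[2->3]=2 ship[1->2]=2 ship[0->1]=2 prod=2 -> inv=[2 13 2 10]
Step 5: demand=2,sold=2 ship[2->3]=2 ship[1->2]=2 ship[0->1]=2 prod=2 -> inv=[2 13 2 10]

2 13 2 10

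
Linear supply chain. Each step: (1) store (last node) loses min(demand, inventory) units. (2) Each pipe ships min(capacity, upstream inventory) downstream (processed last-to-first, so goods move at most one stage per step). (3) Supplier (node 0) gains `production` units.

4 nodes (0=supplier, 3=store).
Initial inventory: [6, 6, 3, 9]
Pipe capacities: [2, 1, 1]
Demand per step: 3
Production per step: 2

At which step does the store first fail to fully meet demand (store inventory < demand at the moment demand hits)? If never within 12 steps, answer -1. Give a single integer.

Step 1: demand=3,sold=3 ship[2->3]=1 ship[1->2]=1 ship[0->1]=2 prod=2 -> [6 7 3 7]
Step 2: demand=3,sold=3 ship[2->3]=1 ship[1->2]=1 ship[0->1]=2 prod=2 -> [6 8 3 5]
Step 3: demand=3,sold=3 ship[2->3]=1 ship[1->2]=1 ship[0->1]=2 prod=2 -> [6 9 3 3]
Step 4: demand=3,sold=3 ship[2->3]=1 ship[1->2]=1 ship[0->1]=2 prod=2 -> [6 10 3 1]
Step 5: demand=3,sold=1 ship[2->3]=1 ship[1->2]=1 ship[0->1]=2 prod=2 -> [6 11 3 1]
Step 6: demand=3,sold=1 ship[2->3]=1 ship[1->2]=1 ship[0->1]=2 prod=2 -> [6 12 3 1]
Step 7: demand=3,sold=1 ship[2->3]=1 ship[1->2]=1 ship[0->1]=2 prod=2 -> [6 13 3 1]
Step 8: demand=3,sold=1 ship[2->3]=1 ship[1->2]=1 ship[0->1]=2 prod=2 -> [6 14 3 1]
Step 9: demand=3,sold=1 ship[2->3]=1 ship[1->2]=1 ship[0->1]=2 prod=2 -> [6 15 3 1]
Step 10: demand=3,sold=1 ship[2->3]=1 ship[1->2]=1 ship[0->1]=2 prod=2 -> [6 16 3 1]
Step 11: demand=3,sold=1 ship[2->3]=1 ship[1->2]=1 ship[0->1]=2 prod=2 -> [6 17 3 1]
Step 12: demand=3,sold=1 ship[2->3]=1 ship[1->2]=1 ship[0->1]=2 prod=2 -> [6 18 3 1]
First stockout at step 5

5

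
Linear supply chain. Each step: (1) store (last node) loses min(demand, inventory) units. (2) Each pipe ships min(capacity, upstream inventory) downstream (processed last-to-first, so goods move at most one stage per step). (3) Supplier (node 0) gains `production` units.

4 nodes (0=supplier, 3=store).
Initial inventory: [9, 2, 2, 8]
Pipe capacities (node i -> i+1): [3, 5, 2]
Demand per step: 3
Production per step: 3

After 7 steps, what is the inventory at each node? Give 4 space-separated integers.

Step 1: demand=3,sold=3 ship[2->3]=2 ship[1->2]=2 ship[0->1]=3 prod=3 -> inv=[9 3 2 7]
Step 2: demand=3,sold=3 ship[2->3]=2 ship[1->2]=3 ship[0->1]=3 prod=3 -> inv=[9 3 3 6]
Step 3: demand=3,sold=3 ship[2->3]=2 ship[1->2]=3 ship[0->1]=3 prod=3 -> inv=[9 3 4 5]
Step 4: demand=3,sold=3 ship[2->3]=2 ship[1->2]=3 ship[0->1]=3 prod=3 -> inv=[9 3 5 4]
Step 5: demand=3,sold=3 ship[2->3]=2 ship[1->2]=3 ship[0->1]=3 prod=3 -> inv=[9 3 6 3]
Step 6: demand=3,sold=3 ship[2->3]=2 ship[1->2]=3 ship[0->1]=3 prod=3 -> inv=[9 3 7 2]
Step 7: demand=3,sold=2 ship[2->3]=2 ship[1->2]=3 ship[0->1]=3 prod=3 -> inv=[9 3 8 2]

9 3 8 2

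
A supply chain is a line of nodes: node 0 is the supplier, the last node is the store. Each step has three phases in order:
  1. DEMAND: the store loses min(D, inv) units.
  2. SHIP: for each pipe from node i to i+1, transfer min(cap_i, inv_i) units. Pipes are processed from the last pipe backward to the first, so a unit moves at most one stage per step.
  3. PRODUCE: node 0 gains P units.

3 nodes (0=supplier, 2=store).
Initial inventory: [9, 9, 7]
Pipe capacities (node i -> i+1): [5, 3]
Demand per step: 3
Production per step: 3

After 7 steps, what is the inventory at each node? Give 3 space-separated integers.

Step 1: demand=3,sold=3 ship[1->2]=3 ship[0->1]=5 prod=3 -> inv=[7 11 7]
Step 2: demand=3,sold=3 ship[1->2]=3 ship[0->1]=5 prod=3 -> inv=[5 13 7]
Step 3: demand=3,sold=3 ship[1->2]=3 ship[0->1]=5 prod=3 -> inv=[3 15 7]
Step 4: demand=3,sold=3 ship[1->2]=3 ship[0->1]=3 prod=3 -> inv=[3 15 7]
Step 5: demand=3,sold=3 ship[1->2]=3 ship[0->1]=3 prod=3 -> inv=[3 15 7]
Step 6: demand=3,sold=3 ship[1->2]=3 ship[0->1]=3 prod=3 -> inv=[3 15 7]
Step 7: demand=3,sold=3 ship[1->2]=3 ship[0->1]=3 prod=3 -> inv=[3 15 7]

3 15 7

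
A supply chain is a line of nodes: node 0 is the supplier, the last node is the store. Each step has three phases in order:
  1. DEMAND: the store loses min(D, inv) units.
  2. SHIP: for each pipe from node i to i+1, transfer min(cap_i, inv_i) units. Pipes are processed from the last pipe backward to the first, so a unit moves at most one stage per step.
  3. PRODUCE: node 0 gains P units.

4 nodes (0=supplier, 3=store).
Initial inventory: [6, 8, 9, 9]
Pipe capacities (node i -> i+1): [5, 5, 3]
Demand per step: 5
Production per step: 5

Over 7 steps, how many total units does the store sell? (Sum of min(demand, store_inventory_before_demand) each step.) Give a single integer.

Answer: 27

Derivation:
Step 1: sold=5 (running total=5) -> [6 8 11 7]
Step 2: sold=5 (running total=10) -> [6 8 13 5]
Step 3: sold=5 (running total=15) -> [6 8 15 3]
Step 4: sold=3 (running total=18) -> [6 8 17 3]
Step 5: sold=3 (running total=21) -> [6 8 19 3]
Step 6: sold=3 (running total=24) -> [6 8 21 3]
Step 7: sold=3 (running total=27) -> [6 8 23 3]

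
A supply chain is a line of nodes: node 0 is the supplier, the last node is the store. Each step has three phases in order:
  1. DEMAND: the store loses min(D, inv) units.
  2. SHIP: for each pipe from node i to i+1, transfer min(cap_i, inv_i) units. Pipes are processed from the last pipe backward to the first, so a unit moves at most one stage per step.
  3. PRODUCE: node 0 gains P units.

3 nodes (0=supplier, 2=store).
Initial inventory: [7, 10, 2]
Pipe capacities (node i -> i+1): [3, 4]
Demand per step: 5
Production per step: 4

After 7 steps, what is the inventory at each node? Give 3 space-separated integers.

Step 1: demand=5,sold=2 ship[1->2]=4 ship[0->1]=3 prod=4 -> inv=[8 9 4]
Step 2: demand=5,sold=4 ship[1->2]=4 ship[0->1]=3 prod=4 -> inv=[9 8 4]
Step 3: demand=5,sold=4 ship[1->2]=4 ship[0->1]=3 prod=4 -> inv=[10 7 4]
Step 4: demand=5,sold=4 ship[1->2]=4 ship[0->1]=3 prod=4 -> inv=[11 6 4]
Step 5: demand=5,sold=4 ship[1->2]=4 ship[0->1]=3 prod=4 -> inv=[12 5 4]
Step 6: demand=5,sold=4 ship[1->2]=4 ship[0->1]=3 prod=4 -> inv=[13 4 4]
Step 7: demand=5,sold=4 ship[1->2]=4 ship[0->1]=3 prod=4 -> inv=[14 3 4]

14 3 4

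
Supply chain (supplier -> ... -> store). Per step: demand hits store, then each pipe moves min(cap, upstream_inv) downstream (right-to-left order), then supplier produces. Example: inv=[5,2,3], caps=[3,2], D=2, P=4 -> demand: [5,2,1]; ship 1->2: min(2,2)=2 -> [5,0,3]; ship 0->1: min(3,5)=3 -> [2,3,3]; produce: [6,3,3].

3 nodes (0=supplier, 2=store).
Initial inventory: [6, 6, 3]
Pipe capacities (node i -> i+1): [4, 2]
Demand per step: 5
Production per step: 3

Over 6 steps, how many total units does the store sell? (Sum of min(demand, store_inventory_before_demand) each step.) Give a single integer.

Answer: 13

Derivation:
Step 1: sold=3 (running total=3) -> [5 8 2]
Step 2: sold=2 (running total=5) -> [4 10 2]
Step 3: sold=2 (running total=7) -> [3 12 2]
Step 4: sold=2 (running total=9) -> [3 13 2]
Step 5: sold=2 (running total=11) -> [3 14 2]
Step 6: sold=2 (running total=13) -> [3 15 2]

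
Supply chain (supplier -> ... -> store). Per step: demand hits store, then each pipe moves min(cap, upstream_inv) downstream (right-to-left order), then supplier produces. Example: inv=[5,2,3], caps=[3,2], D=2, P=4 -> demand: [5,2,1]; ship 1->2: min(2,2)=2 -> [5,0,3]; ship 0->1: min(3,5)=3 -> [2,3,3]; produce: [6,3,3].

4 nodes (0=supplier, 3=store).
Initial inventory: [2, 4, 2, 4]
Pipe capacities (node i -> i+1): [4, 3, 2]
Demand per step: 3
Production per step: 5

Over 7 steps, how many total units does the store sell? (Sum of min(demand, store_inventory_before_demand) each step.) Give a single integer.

Answer: 16

Derivation:
Step 1: sold=3 (running total=3) -> [5 3 3 3]
Step 2: sold=3 (running total=6) -> [6 4 4 2]
Step 3: sold=2 (running total=8) -> [7 5 5 2]
Step 4: sold=2 (running total=10) -> [8 6 6 2]
Step 5: sold=2 (running total=12) -> [9 7 7 2]
Step 6: sold=2 (running total=14) -> [10 8 8 2]
Step 7: sold=2 (running total=16) -> [11 9 9 2]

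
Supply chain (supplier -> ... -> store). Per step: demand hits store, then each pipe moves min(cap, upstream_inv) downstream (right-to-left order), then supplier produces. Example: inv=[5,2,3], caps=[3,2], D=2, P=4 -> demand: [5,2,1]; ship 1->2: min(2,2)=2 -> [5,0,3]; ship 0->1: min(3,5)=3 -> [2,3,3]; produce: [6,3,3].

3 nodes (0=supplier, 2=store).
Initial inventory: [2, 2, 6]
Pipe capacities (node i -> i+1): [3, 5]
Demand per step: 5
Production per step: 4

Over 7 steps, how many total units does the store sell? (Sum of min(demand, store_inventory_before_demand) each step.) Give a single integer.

Answer: 22

Derivation:
Step 1: sold=5 (running total=5) -> [4 2 3]
Step 2: sold=3 (running total=8) -> [5 3 2]
Step 3: sold=2 (running total=10) -> [6 3 3]
Step 4: sold=3 (running total=13) -> [7 3 3]
Step 5: sold=3 (running total=16) -> [8 3 3]
Step 6: sold=3 (running total=19) -> [9 3 3]
Step 7: sold=3 (running total=22) -> [10 3 3]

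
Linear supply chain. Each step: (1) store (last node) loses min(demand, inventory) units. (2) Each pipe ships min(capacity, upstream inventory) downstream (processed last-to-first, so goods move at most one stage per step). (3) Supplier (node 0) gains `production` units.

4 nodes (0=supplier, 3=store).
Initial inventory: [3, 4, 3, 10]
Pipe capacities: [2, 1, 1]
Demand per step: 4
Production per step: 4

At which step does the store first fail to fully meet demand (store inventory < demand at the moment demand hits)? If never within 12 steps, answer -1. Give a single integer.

Step 1: demand=4,sold=4 ship[2->3]=1 ship[1->2]=1 ship[0->1]=2 prod=4 -> [5 5 3 7]
Step 2: demand=4,sold=4 ship[2->3]=1 ship[1->2]=1 ship[0->1]=2 prod=4 -> [7 6 3 4]
Step 3: demand=4,sold=4 ship[2->3]=1 ship[1->2]=1 ship[0->1]=2 prod=4 -> [9 7 3 1]
Step 4: demand=4,sold=1 ship[2->3]=1 ship[1->2]=1 ship[0->1]=2 prod=4 -> [11 8 3 1]
Step 5: demand=4,sold=1 ship[2->3]=1 ship[1->2]=1 ship[0->1]=2 prod=4 -> [13 9 3 1]
Step 6: demand=4,sold=1 ship[2->3]=1 ship[1->2]=1 ship[0->1]=2 prod=4 -> [15 10 3 1]
Step 7: demand=4,sold=1 ship[2->3]=1 ship[1->2]=1 ship[0->1]=2 prod=4 -> [17 11 3 1]
Step 8: demand=4,sold=1 ship[2->3]=1 ship[1->2]=1 ship[0->1]=2 prod=4 -> [19 12 3 1]
Step 9: demand=4,sold=1 ship[2->3]=1 ship[1->2]=1 ship[0->1]=2 prod=4 -> [21 13 3 1]
Step 10: demand=4,sold=1 ship[2->3]=1 ship[1->2]=1 ship[0->1]=2 prod=4 -> [23 14 3 1]
Step 11: demand=4,sold=1 ship[2->3]=1 ship[1->2]=1 ship[0->1]=2 prod=4 -> [25 15 3 1]
Step 12: demand=4,sold=1 ship[2->3]=1 ship[1->2]=1 ship[0->1]=2 prod=4 -> [27 16 3 1]
First stockout at step 4

4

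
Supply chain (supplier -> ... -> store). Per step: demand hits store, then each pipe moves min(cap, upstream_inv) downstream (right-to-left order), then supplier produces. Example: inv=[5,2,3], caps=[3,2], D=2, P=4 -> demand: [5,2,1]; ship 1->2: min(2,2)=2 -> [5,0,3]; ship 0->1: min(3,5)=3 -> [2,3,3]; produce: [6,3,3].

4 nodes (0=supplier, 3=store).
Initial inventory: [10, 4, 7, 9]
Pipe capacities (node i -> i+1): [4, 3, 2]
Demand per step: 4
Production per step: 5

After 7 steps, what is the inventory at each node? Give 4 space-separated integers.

Step 1: demand=4,sold=4 ship[2->3]=2 ship[1->2]=3 ship[0->1]=4 prod=5 -> inv=[11 5 8 7]
Step 2: demand=4,sold=4 ship[2->3]=2 ship[1->2]=3 ship[0->1]=4 prod=5 -> inv=[12 6 9 5]
Step 3: demand=4,sold=4 ship[2->3]=2 ship[1->2]=3 ship[0->1]=4 prod=5 -> inv=[13 7 10 3]
Step 4: demand=4,sold=3 ship[2->3]=2 ship[1->2]=3 ship[0->1]=4 prod=5 -> inv=[14 8 11 2]
Step 5: demand=4,sold=2 ship[2->3]=2 ship[1->2]=3 ship[0->1]=4 prod=5 -> inv=[15 9 12 2]
Step 6: demand=4,sold=2 ship[2->3]=2 ship[1->2]=3 ship[0->1]=4 prod=5 -> inv=[16 10 13 2]
Step 7: demand=4,sold=2 ship[2->3]=2 ship[1->2]=3 ship[0->1]=4 prod=5 -> inv=[17 11 14 2]

17 11 14 2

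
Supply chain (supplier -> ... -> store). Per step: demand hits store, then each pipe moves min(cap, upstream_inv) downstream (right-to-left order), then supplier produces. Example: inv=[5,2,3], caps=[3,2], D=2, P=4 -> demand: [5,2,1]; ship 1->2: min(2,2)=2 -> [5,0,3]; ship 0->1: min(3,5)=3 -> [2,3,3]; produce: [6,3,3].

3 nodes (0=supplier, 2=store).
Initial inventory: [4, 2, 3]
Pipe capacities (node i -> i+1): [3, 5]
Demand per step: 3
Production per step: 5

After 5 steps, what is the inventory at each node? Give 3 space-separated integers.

Step 1: demand=3,sold=3 ship[1->2]=2 ship[0->1]=3 prod=5 -> inv=[6 3 2]
Step 2: demand=3,sold=2 ship[1->2]=3 ship[0->1]=3 prod=5 -> inv=[8 3 3]
Step 3: demand=3,sold=3 ship[1->2]=3 ship[0->1]=3 prod=5 -> inv=[10 3 3]
Step 4: demand=3,sold=3 ship[1->2]=3 ship[0->1]=3 prod=5 -> inv=[12 3 3]
Step 5: demand=3,sold=3 ship[1->2]=3 ship[0->1]=3 prod=5 -> inv=[14 3 3]

14 3 3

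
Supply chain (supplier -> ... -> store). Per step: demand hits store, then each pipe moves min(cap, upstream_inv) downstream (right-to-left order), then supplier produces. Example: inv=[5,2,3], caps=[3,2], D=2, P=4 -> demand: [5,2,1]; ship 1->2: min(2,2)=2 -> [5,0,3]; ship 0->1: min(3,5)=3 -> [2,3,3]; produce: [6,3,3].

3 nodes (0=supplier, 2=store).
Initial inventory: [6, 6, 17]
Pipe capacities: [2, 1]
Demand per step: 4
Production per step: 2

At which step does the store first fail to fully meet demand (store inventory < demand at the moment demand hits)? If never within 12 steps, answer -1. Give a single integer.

Step 1: demand=4,sold=4 ship[1->2]=1 ship[0->1]=2 prod=2 -> [6 7 14]
Step 2: demand=4,sold=4 ship[1->2]=1 ship[0->1]=2 prod=2 -> [6 8 11]
Step 3: demand=4,sold=4 ship[1->2]=1 ship[0->1]=2 prod=2 -> [6 9 8]
Step 4: demand=4,sold=4 ship[1->2]=1 ship[0->1]=2 prod=2 -> [6 10 5]
Step 5: demand=4,sold=4 ship[1->2]=1 ship[0->1]=2 prod=2 -> [6 11 2]
Step 6: demand=4,sold=2 ship[1->2]=1 ship[0->1]=2 prod=2 -> [6 12 1]
Step 7: demand=4,sold=1 ship[1->2]=1 ship[0->1]=2 prod=2 -> [6 13 1]
Step 8: demand=4,sold=1 ship[1->2]=1 ship[0->1]=2 prod=2 -> [6 14 1]
Step 9: demand=4,sold=1 ship[1->2]=1 ship[0->1]=2 prod=2 -> [6 15 1]
Step 10: demand=4,sold=1 ship[1->2]=1 ship[0->1]=2 prod=2 -> [6 16 1]
Step 11: demand=4,sold=1 ship[1->2]=1 ship[0->1]=2 prod=2 -> [6 17 1]
Step 12: demand=4,sold=1 ship[1->2]=1 ship[0->1]=2 prod=2 -> [6 18 1]
First stockout at step 6

6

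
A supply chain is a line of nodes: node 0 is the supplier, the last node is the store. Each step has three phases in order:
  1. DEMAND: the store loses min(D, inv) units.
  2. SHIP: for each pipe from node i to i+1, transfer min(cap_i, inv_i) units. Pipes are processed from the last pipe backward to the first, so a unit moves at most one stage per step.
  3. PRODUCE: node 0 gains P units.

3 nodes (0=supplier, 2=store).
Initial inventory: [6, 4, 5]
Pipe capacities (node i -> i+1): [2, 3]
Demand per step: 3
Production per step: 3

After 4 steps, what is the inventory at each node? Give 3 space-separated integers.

Step 1: demand=3,sold=3 ship[1->2]=3 ship[0->1]=2 prod=3 -> inv=[7 3 5]
Step 2: demand=3,sold=3 ship[1->2]=3 ship[0->1]=2 prod=3 -> inv=[8 2 5]
Step 3: demand=3,sold=3 ship[1->2]=2 ship[0->1]=2 prod=3 -> inv=[9 2 4]
Step 4: demand=3,sold=3 ship[1->2]=2 ship[0->1]=2 prod=3 -> inv=[10 2 3]

10 2 3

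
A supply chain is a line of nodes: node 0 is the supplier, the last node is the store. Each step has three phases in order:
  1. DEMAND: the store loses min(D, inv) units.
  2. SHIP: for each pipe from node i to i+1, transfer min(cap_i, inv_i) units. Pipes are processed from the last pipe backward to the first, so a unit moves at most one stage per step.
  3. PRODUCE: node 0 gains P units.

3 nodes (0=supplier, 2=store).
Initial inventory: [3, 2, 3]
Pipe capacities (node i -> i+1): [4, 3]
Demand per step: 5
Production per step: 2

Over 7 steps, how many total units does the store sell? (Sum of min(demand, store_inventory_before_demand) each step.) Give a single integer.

Step 1: sold=3 (running total=3) -> [2 3 2]
Step 2: sold=2 (running total=5) -> [2 2 3]
Step 3: sold=3 (running total=8) -> [2 2 2]
Step 4: sold=2 (running total=10) -> [2 2 2]
Step 5: sold=2 (running total=12) -> [2 2 2]
Step 6: sold=2 (running total=14) -> [2 2 2]
Step 7: sold=2 (running total=16) -> [2 2 2]

Answer: 16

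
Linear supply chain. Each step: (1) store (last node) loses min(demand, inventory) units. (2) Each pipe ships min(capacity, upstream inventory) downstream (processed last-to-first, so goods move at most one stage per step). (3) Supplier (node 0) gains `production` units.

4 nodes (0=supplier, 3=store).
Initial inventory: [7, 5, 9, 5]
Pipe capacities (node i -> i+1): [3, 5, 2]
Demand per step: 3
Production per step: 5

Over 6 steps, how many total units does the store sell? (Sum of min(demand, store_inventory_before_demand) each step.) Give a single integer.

Answer: 15

Derivation:
Step 1: sold=3 (running total=3) -> [9 3 12 4]
Step 2: sold=3 (running total=6) -> [11 3 13 3]
Step 3: sold=3 (running total=9) -> [13 3 14 2]
Step 4: sold=2 (running total=11) -> [15 3 15 2]
Step 5: sold=2 (running total=13) -> [17 3 16 2]
Step 6: sold=2 (running total=15) -> [19 3 17 2]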